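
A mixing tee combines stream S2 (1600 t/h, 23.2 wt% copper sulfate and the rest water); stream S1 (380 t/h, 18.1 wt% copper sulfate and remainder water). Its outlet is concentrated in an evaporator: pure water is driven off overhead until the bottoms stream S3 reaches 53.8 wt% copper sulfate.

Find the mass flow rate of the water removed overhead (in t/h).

1162 t/h

copper sulfate entering = 1600×0.232 + 380×0.181 = 439.98 t/h.
All copper sulfate reports to S3, so S3 = 439.98/0.538 = 817.81 t/h.
Total feed = 1980 t/h; overhead = 1980 − 817.81 = 1162.2 t/h.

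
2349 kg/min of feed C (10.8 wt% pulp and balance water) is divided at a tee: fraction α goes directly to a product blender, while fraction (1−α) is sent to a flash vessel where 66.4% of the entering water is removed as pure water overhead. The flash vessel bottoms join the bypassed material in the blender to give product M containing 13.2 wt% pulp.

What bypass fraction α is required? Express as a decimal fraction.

0.693

All 2349×0.108 = 253.69 kg/min of pulp reaches M, so M = 253.69/0.132 = 1921.9 kg/min and vapour = 427.09 kg/min.
The evaporator receives (1−α)·2349 of feed at 0.892 water and removes 0.664 of that water:
0.664×0.892×(1−α)×2349 = 427.09
(1−α) = 427.09/1391.3 = 0.3070;  α = 0.6930.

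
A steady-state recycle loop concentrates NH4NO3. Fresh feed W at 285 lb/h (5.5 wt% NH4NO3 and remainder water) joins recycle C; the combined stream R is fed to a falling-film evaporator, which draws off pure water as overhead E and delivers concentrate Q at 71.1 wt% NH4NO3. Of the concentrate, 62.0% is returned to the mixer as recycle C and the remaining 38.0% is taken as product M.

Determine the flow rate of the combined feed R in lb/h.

321 lb/h

Overall NH4NO3 balance (none leaves overhead): NH4NO3 in fresh feed = NH4NO3 in product, i.e. 285×0.055 = (1−0.620)·Q·0.711.
Q = 15.675/(0.711×0.380) = 58.017 lb/h.
Recycle C = 0.620×58.017 = 35.97 lb/h.
Combined feed R = 285 + 35.97 = 320.97 lb/h.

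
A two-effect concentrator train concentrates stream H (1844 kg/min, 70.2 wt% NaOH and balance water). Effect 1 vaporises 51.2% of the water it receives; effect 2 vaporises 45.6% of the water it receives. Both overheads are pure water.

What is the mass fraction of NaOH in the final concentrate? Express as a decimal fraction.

0.899

water in feed = 1844×0.298 = 549.51 kg/min.
After stage 1: water left = (1−0.512)×549.51 = 268.16; stream total = 1562.6 kg/min.
After stage 2: water left = (1−0.456)×268.16 = 145.88; final concentrate = 1440.4 kg/min.
NaOH fraction = 1294.5/1440.4 = 0.899.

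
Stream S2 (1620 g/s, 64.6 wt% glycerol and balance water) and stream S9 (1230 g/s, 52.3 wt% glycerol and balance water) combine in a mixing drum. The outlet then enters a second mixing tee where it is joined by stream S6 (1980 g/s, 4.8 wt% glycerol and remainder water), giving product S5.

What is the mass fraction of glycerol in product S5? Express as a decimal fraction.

Overall, product flow = 4830 g/s.
glycerol in = 1620×0.646 + 1230×0.523 + 1980×0.048 = 1784.9 g/s.
glycerol fraction in S5 = 0.370.

0.370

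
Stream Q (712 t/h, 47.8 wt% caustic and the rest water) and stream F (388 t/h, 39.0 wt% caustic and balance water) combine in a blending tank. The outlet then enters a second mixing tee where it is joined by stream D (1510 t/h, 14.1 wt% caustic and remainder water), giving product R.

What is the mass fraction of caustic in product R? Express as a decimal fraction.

0.2699

Overall, product flow = 2610 t/h.
caustic in = 712×0.478 + 388×0.390 + 1510×0.141 = 704.57 t/h.
caustic fraction in R = 0.2699.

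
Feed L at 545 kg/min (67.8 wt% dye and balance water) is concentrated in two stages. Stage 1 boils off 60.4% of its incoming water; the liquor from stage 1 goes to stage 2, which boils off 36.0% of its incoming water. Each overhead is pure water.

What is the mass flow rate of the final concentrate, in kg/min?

water in feed = 545×0.322 = 175.49 kg/min.
After stage 1: water left = (1−0.604)×175.49 = 69.494; stream total = 439 kg/min.
After stage 2: water left = (1−0.360)×69.494 = 44.476; final concentrate = 413.99 kg/min.

414 kg/min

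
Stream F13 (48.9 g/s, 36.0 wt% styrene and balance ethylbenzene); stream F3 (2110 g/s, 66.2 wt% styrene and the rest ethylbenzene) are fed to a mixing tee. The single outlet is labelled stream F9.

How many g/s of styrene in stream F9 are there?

styrene out = styrene in = 48.9×0.360 + 2110×0.662 = 1414.4 g/s.

1414 g/s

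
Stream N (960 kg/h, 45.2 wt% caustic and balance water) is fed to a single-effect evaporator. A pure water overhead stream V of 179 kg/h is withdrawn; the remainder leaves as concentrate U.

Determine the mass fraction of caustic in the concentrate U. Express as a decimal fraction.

0.556

caustic is not removed: 960×0.452 = 433.92 kg/h of caustic enters U.
Concentrate = 960 − 179 = 781 kg/h.
Mass fraction = 433.92/781 = 0.556.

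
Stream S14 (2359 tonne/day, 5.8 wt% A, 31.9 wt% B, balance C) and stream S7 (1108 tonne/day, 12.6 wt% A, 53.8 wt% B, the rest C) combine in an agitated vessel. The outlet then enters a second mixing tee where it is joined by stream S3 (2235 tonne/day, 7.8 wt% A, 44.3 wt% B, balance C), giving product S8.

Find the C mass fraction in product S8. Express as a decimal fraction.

0.5108

Overall, product flow = 5702 tonne/day.
C in = 2359×0.623 + 1108×0.336 + 2235×0.479 = 2912.5 tonne/day.
C fraction in S8 = 0.5108.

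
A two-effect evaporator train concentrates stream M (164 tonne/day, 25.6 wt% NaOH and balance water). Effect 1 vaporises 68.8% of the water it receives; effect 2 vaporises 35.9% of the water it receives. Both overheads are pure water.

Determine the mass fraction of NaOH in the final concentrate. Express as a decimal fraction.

water in feed = 164×0.744 = 122.02 tonne/day.
After stage 1: water left = (1−0.688)×122.02 = 38.069; stream total = 80.053 tonne/day.
After stage 2: water left = (1−0.359)×38.069 = 24.402; final concentrate = 66.386 tonne/day.
NaOH fraction = 41.984/66.386 = 0.632.

0.632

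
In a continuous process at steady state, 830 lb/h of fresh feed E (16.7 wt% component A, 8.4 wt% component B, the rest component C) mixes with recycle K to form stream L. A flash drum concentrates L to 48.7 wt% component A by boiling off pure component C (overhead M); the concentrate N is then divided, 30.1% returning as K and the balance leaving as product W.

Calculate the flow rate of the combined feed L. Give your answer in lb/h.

952.6 lb/h

Overall component A balance (none leaves overhead): component A in fresh feed = component A in product, i.e. 830×0.167 = (1−0.301)·N·0.487.
N = 138.61/(0.487×0.699) = 407.18 lb/h.
Recycle K = 0.301×407.18 = 122.56 lb/h.
Combined feed L = 830 + 122.56 = 952.56 lb/h.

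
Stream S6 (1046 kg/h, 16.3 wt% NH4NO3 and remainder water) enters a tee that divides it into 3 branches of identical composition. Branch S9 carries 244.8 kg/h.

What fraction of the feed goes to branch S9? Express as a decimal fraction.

Fraction to S9 = 244.8/1046 = 0.2340.

0.234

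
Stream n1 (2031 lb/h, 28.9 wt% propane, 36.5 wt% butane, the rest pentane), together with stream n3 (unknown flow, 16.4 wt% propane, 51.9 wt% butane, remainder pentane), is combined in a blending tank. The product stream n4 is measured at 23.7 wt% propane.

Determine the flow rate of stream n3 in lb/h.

1447 lb/h

Let n3 be the unknown flow. Total out = 2031 + n3.
propane balance: 586.96 + 0.164·n3 = 0.237·(2031 + n3)
(0.164 − 0.237)·n3 = 0.237×2031 − 586.96 = -105.61
n3 = -105.61 / -0.073 = 1446.7 lb/h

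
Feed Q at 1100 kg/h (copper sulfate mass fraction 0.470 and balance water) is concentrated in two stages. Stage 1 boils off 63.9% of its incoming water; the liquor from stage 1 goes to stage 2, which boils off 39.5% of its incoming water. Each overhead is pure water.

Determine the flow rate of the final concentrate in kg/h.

water in feed = 1100×0.530 = 583 kg/h.
After stage 1: water left = (1−0.639)×583 = 210.46; stream total = 727.46 kg/h.
After stage 2: water left = (1−0.395)×210.46 = 127.33; final concentrate = 644.33 kg/h.

644.3 kg/h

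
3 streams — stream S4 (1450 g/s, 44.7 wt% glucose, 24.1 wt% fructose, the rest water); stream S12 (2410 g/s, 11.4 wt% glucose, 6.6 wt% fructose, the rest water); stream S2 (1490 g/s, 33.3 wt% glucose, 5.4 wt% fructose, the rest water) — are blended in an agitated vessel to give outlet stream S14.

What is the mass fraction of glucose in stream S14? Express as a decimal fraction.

0.2652

Total flow out = 1450 + 2410 + 1490 = 5350 g/s.
glucose in = 1450×0.447 + 2410×0.114 + 1490×0.333 = 1419.1 g/s.
glucose mass fraction in S14 = 1419.1/5350 = 0.2652.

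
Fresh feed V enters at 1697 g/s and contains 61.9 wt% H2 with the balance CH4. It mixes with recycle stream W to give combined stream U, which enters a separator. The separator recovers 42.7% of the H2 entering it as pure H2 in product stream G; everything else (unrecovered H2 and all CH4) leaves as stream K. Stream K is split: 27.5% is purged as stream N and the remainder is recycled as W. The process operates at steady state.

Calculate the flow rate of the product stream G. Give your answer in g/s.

H2 in U: m_A = 1697×0.619 + (1−0.275)·(1−0.427)·m_A, so m_A = 1050.4/0.5846 = 1796.9 g/s.
Product G = 0.427×1796.9 = 767.29 g/s.

767.3 g/s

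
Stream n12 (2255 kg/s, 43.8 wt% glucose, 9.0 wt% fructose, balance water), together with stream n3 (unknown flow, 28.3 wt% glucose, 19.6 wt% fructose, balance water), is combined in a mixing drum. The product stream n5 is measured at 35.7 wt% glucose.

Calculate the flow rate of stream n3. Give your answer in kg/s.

Let n3 be the unknown flow. Total out = 2255 + n3.
glucose balance: 987.69 + 0.283·n3 = 0.357·(2255 + n3)
(0.283 − 0.357)·n3 = 0.357×2255 − 987.69 = -182.66
n3 = -182.66 / -0.074 = 2468.3 kg/s

2468 kg/s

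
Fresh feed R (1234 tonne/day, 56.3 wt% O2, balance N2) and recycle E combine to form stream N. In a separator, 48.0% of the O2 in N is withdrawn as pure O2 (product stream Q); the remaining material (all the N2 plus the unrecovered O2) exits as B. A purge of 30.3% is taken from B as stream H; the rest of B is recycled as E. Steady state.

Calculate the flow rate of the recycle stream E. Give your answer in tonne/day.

N2 enters only via R and leaves only via the purge: 1234×0.437 = 0.303×(N2 in B), and the separator passes all N2, so N2 in N = N2 in B = 1779.7 tonne/day.
O2 in N: m_A = 1234×0.563 + (1−0.303)·(1−0.480)·m_A, so m_A = 694.74/0.6376 = 1089.7 tonne/day.
B = (1−0.480)×1089.7 + 1779.7 = 2346.4 tonne/day.
Recycle E = (1−0.303)×2346.4 = 1635.4 tonne/day.

1635 tonne/day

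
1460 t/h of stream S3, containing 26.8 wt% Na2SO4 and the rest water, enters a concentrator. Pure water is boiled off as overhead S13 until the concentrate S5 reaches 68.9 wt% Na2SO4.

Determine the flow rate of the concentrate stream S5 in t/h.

567.9 t/h

Na2SO4 is conserved: 1460×0.268 = 391.28 t/h all reports to the concentrate.
Concentrate = 391.28/(target fraction) = 567.9 t/h.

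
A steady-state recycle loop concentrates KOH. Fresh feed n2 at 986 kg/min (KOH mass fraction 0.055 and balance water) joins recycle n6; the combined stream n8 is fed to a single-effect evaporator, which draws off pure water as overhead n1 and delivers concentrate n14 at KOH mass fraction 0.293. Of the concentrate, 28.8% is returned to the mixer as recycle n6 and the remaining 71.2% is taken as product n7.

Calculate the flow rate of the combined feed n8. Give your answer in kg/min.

Overall KOH balance (none leaves overhead): KOH in fresh feed = KOH in product, i.e. 986×0.055 = (1−0.288)·n14·0.293.
n14 = 54.23/(0.293×0.712) = 259.95 kg/min.
Recycle n6 = 0.288×259.95 = 74.866 kg/min.
Combined feed n8 = 986 + 74.866 = 1060.9 kg/min.

1061 kg/min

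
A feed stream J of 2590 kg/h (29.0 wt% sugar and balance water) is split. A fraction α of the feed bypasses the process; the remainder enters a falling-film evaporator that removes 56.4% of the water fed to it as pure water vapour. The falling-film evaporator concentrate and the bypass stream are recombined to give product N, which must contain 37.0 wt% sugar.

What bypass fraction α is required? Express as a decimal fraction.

All 2590×0.290 = 751.1 kg/h of sugar reaches N, so N = 751.1/0.370 = 2030 kg/h and vapour = 560 kg/h.
The evaporator receives (1−α)·2590 of feed at 0.710 water and removes 0.564 of that water:
0.564×0.710×(1−α)×2590 = 560
(1−α) = 560/1037.1 = 0.5399;  α = 0.4601.

0.460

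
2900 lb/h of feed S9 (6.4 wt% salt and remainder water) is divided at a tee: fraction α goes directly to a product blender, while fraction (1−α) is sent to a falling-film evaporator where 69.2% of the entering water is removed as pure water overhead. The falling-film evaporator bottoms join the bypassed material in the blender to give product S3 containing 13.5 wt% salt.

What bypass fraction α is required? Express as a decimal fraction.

0.188

All 2900×0.064 = 185.6 lb/h of salt reaches S3, so S3 = 185.6/0.135 = 1374.8 lb/h and vapour = 1525.2 lb/h.
The evaporator receives (1−α)·2900 of feed at 0.936 water and removes 0.692 of that water:
0.692×0.936×(1−α)×2900 = 1525.2
(1−α) = 1525.2/1878.4 = 0.8120;  α = 0.1880.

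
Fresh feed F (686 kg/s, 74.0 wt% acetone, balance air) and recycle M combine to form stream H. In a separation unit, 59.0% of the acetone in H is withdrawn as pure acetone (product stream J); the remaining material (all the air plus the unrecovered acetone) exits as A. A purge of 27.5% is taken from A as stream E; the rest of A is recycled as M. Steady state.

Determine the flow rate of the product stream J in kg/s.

426.2 kg/s

acetone in H: m_A = 686×0.740 + (1−0.275)·(1−0.590)·m_A, so m_A = 507.64/0.7027 = 722.36 kg/s.
Product J = 0.590×722.36 = 426.19 kg/s.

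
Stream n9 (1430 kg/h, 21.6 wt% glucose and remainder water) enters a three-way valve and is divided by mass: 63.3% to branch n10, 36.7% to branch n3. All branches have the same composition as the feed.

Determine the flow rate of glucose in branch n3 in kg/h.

113.4 kg/h

Branch n3 total = 0.367×1430 = 524.81 kg/h.
glucose in n3 = 0.216×524.81 = 113.36 kg/h.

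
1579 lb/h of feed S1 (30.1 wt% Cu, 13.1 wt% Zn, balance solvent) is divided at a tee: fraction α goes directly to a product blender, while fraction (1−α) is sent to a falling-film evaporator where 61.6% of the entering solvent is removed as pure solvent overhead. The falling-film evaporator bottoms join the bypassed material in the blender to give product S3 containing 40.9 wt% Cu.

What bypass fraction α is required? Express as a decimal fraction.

0.245

All 1579×0.301 = 475.28 lb/h of Cu reaches S3, so S3 = 475.28/0.409 = 1162.1 lb/h and vapour = 416.95 lb/h.
The evaporator receives (1−α)·1579 of feed at 0.568 solvent and removes 0.616 of that solvent:
0.616×0.568×(1−α)×1579 = 416.95
(1−α) = 416.95/552.47 = 0.7547;  α = 0.2453.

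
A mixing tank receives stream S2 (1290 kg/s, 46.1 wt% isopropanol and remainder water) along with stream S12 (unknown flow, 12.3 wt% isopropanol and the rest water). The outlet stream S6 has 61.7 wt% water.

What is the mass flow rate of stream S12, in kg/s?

387 kg/s

Let S12 be the unknown flow. Total out = 1290 + S12.
water balance: 695.31 + 0.877·S12 = 0.617·(1290 + S12)
(0.877 − 0.617)·S12 = 0.617×1290 − 695.31 = 100.62
S12 = 100.62 / 0.260 = 387 kg/s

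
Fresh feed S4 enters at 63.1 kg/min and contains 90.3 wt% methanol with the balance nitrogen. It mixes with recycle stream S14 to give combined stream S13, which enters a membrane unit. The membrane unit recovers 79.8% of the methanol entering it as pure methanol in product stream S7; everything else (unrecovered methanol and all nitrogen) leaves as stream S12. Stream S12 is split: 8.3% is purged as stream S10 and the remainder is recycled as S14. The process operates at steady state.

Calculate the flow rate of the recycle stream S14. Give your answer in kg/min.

80.58 kg/min

nitrogen enters only via S4 and leaves only via the purge: 63.1×0.097 = 0.083×(nitrogen in S12), and the membrane unit passes all nitrogen, so nitrogen in S13 = nitrogen in S12 = 73.743 kg/min.
methanol in S13: m_A = 63.1×0.903 + (1−0.083)·(1−0.798)·m_A, so m_A = 56.979/0.8148 = 69.933 kg/min.
S12 = (1−0.798)×69.933 + 73.743 = 87.87 kg/min.
Recycle S14 = (1−0.083)×87.87 = 80.577 kg/min.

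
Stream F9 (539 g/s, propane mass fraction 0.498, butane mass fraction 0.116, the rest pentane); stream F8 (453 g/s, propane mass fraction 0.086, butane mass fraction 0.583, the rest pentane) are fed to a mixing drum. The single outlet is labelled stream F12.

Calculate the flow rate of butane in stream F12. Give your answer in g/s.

butane out = butane in = 539×0.116 + 453×0.583 = 326.62 g/s.

326.6 g/s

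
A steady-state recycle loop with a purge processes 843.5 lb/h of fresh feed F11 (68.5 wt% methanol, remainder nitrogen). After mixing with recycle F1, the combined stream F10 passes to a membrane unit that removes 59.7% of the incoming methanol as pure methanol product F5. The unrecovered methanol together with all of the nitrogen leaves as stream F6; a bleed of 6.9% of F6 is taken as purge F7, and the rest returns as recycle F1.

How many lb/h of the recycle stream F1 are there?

nitrogen enters only via F11 and leaves only via the purge: 843.5×0.315 = 0.069×(nitrogen in F6), and the membrane unit passes all nitrogen, so nitrogen in F10 = nitrogen in F6 = 3850.8 lb/h.
methanol in F10: m_A = 843.5×0.685 + (1−0.069)·(1−0.597)·m_A, so m_A = 577.8/0.6248 = 924.76 lb/h.
F6 = (1−0.597)×924.76 + 3850.8 = 4223.4 lb/h.
Recycle F1 = (1−0.069)×4223.4 = 3932 lb/h.

3932 lb/h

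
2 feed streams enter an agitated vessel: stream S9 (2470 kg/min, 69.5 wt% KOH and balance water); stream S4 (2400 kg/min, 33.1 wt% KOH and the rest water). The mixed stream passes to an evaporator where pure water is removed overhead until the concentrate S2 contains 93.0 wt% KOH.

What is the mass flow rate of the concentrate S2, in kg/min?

2700 kg/min

KOH entering = 2470×0.695 + 2400×0.331 = 2511.1 kg/min.
All KOH reports to S2, so S2 = 2511.1/0.930 = 2700.1 kg/min.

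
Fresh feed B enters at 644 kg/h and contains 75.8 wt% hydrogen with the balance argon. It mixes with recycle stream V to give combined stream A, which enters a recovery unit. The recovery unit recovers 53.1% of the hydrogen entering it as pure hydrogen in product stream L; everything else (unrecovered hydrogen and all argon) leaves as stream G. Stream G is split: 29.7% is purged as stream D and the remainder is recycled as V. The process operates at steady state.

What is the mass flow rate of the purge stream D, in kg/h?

argon enters only via B and leaves only via the purge: 644×0.242 = 0.297×(argon in G), and the recovery unit passes all argon, so argon in A = argon in G = 524.74 kg/h.
hydrogen in A: m_A = 644×0.758 + (1−0.297)·(1−0.531)·m_A, so m_A = 488.15/0.6703 = 728.27 kg/h.
G = (1−0.531)×728.27 + 524.74 = 866.3 kg/h.
Purge D = 0.297×866.3 = 257.29 kg/h.

257.3 kg/h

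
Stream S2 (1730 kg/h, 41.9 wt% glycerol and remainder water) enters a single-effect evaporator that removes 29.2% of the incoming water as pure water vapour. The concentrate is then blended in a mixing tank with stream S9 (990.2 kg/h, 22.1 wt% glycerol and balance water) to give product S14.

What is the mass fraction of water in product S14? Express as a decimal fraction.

Vapour removed = 0.292×0.581×1730 = 293.5 kg/h; concentrate = 1436.5 kg/h.
water reaching the mixer = 711.63 (from concentrate) + 990.2×0.779 = 1483 kg/h.
Product flow = 1436.5 + 990.2 = 2426.7 kg/h; water fraction = 0.611.

0.611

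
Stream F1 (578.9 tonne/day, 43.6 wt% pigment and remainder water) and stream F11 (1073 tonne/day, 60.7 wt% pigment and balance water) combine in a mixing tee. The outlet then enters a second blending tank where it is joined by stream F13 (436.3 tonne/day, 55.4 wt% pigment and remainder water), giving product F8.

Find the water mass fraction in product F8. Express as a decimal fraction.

Overall, product flow = 2088.2 tonne/day.
water in = 578.9×0.564 + 1073×0.393 + 436.3×0.446 = 942.78 tonne/day.
water fraction in F8 = 0.451.

0.451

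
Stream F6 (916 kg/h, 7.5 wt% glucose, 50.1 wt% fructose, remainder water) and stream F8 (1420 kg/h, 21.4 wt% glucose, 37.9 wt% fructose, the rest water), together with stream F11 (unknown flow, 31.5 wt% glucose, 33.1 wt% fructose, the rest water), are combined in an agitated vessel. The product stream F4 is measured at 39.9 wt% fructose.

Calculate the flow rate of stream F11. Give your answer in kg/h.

Let F11 be the unknown flow. Total out = 2336 + F11.
fructose balance: 997.1 + 0.331·F11 = 0.399·(2336 + F11)
(0.331 − 0.399)·F11 = 0.399×2336 − 997.1 = -65.032
F11 = -65.032 / -0.068 = 956.35 kg/h

956.4 kg/h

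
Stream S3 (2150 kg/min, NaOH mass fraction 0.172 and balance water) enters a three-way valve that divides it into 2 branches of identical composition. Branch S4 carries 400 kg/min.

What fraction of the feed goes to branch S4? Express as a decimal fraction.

Fraction to S4 = 400/2150 = 0.1860.

0.186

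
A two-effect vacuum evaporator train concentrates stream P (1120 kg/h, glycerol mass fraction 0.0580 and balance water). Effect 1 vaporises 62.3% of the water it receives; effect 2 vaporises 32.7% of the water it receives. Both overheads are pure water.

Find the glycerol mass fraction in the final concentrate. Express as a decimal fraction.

water in feed = 1120×0.942 = 1055 kg/h.
After stage 1: water left = (1−0.623)×1055 = 397.75; stream total = 462.71 kg/h.
After stage 2: water left = (1−0.327)×397.75 = 267.69; final concentrate = 332.65 kg/h.
glycerol fraction = 64.96/332.65 = 0.1953.

0.1953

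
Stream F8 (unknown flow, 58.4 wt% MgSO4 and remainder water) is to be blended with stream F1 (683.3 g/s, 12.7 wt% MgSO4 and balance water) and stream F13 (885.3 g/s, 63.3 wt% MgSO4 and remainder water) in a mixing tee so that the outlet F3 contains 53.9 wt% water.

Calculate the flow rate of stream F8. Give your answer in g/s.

Let F8 be the unknown flow. Total out = 1568.6 + F8.
water balance: 921.43 + 0.416·F8 = 0.539·(1568.6 + F8)
(0.416 − 0.539)·F8 = 0.539×1568.6 − 921.43 = -75.951
F8 = -75.951 / -0.123 = 617.48 g/s

617.5 g/s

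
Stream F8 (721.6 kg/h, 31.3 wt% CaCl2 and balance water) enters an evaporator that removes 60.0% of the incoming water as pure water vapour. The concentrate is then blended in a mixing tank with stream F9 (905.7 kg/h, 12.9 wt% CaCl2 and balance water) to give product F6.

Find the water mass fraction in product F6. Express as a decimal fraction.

Vapour removed = 0.600×0.687×721.6 = 297.44 kg/h; concentrate = 424.16 kg/h.
water reaching the mixer = 198.3 (from concentrate) + 905.7×0.871 = 987.16 kg/h.
Product flow = 424.16 + 905.7 = 1329.9 kg/h; water fraction = 0.742.

0.742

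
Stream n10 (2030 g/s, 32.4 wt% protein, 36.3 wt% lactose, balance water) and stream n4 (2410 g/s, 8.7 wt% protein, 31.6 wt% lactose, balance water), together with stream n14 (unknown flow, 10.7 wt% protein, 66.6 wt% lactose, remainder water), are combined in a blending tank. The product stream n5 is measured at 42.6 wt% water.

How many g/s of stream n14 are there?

918.2 g/s

Let n14 be the unknown flow. Total out = 4440 + n14.
water balance: 2074.2 + 0.227·n14 = 0.426·(4440 + n14)
(0.227 − 0.426)·n14 = 0.426×4440 − 2074.2 = -182.72
n14 = -182.72 / -0.199 = 918.19 g/s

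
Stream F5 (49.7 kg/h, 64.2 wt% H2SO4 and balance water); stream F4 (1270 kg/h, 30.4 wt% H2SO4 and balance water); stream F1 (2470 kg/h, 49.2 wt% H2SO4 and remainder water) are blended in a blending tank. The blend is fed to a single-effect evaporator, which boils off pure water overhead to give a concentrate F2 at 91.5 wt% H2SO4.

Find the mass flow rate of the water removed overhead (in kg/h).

2005 kg/h

H2SO4 entering = 49.7×0.642 + 1270×0.304 + 2470×0.492 = 1633.2 kg/h.
All H2SO4 reports to F2, so F2 = 1633.2/0.915 = 1784.9 kg/h.
Total feed = 3789.7 kg/h; overhead = 3789.7 − 1784.9 = 2004.8 kg/h.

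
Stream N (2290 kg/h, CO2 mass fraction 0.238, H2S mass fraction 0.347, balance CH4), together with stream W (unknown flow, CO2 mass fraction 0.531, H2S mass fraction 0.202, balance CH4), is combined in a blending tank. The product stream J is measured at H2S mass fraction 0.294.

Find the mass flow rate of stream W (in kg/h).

1319 kg/h

Let W be the unknown flow. Total out = 2290 + W.
H2S balance: 794.63 + 0.202·W = 0.294·(2290 + W)
(0.202 − 0.294)·W = 0.294×2290 − 794.63 = -121.37
W = -121.37 / -0.092 = 1319.2 kg/h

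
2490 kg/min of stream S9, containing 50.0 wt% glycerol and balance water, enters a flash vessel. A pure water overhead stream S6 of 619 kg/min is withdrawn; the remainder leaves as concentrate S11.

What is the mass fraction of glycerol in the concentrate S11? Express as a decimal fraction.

glycerol is not removed: 2490×0.500 = 1245 kg/min of glycerol enters S11.
Concentrate = 2490 − 619 = 1871 kg/min.
Mass fraction = 1245/1871 = 0.665.

0.665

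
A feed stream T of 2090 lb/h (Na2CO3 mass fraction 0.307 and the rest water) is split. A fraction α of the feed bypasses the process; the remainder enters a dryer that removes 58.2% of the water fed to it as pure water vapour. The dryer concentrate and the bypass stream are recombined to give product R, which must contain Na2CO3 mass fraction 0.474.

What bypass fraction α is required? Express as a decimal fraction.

0.126

All 2090×0.307 = 641.63 lb/h of Na2CO3 reaches R, so R = 641.63/0.474 = 1353.6 lb/h and vapour = 736.35 lb/h.
The evaporator receives (1−α)·2090 of feed at 0.693 water and removes 0.582 of that water:
0.582×0.693×(1−α)×2090 = 736.35
(1−α) = 736.35/842.95 = 0.8735;  α = 0.1265.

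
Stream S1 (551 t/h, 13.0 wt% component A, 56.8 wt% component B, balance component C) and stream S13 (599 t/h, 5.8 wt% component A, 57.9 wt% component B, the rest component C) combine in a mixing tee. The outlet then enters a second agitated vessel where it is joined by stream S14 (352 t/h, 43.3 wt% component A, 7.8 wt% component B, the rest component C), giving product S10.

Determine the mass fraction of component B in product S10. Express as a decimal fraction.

0.4576

Overall, product flow = 1502 t/h.
component B in = 551×0.568 + 599×0.579 + 352×0.078 = 687.24 t/h.
component B fraction in S10 = 0.4576.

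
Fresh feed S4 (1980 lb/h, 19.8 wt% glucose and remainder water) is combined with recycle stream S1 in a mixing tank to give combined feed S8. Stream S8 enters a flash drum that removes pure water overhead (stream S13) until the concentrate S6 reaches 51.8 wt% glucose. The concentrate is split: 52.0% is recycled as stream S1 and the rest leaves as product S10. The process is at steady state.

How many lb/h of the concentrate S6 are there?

Overall glucose balance (none leaves overhead): glucose in fresh feed = glucose in product, i.e. 1980×0.198 = (1−0.520)·S6·0.518.
S6 = 392.04/(0.518×0.480) = 1576.7 lb/h.

1577 lb/h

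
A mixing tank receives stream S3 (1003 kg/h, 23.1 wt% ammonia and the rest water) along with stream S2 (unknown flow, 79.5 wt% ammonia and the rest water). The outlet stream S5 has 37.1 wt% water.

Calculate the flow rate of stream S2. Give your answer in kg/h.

2405 kg/h

Let S2 be the unknown flow. Total out = 1003 + S2.
water balance: 771.31 + 0.205·S2 = 0.371·(1003 + S2)
(0.205 − 0.371)·S2 = 0.371×1003 − 771.31 = -399.19
S2 = -399.19 / -0.166 = 2404.8 kg/h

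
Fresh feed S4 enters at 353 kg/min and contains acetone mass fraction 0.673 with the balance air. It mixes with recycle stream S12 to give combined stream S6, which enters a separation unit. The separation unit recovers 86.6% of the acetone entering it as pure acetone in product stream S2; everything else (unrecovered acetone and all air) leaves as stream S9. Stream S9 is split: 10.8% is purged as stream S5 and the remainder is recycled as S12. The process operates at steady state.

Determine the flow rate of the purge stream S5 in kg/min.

air enters only via S4 and leaves only via the purge: 353×0.327 = 0.108×(air in S9), and the separation unit passes all air, so air in S6 = air in S9 = 1068.8 kg/min.
acetone in S6: m_A = 353×0.673 + (1−0.108)·(1−0.866)·m_A, so m_A = 237.57/0.8805 = 269.82 kg/min.
S9 = (1−0.866)×269.82 + 1068.8 = 1105 kg/min.
Purge S5 = 0.108×1105 = 119.34 kg/min.

119.3 kg/min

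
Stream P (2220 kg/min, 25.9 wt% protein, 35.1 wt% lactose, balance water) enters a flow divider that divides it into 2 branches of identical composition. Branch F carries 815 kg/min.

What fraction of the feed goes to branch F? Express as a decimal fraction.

Fraction to F = 815/2220 = 0.3671.

0.367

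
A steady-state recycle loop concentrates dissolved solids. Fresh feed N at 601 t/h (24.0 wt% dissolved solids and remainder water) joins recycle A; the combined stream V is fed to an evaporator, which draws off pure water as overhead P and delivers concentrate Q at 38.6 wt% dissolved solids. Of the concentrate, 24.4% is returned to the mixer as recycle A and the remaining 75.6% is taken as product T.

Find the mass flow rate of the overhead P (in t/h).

227.3 t/h

Overall dissolved solids balance (none leaves overhead): dissolved solids in fresh feed = dissolved solids in product, i.e. 601×0.240 = (1−0.244)·Q·0.386.
Q = 144.24/(0.386×0.756) = 494.28 t/h.
Recycle A = 0.244×494.28 = 120.61 t/h.
Combined feed V = 601 + 120.61 = 721.61 t/h.
Overhead P = V − Q = 721.61 − 494.28 = 227.32 t/h.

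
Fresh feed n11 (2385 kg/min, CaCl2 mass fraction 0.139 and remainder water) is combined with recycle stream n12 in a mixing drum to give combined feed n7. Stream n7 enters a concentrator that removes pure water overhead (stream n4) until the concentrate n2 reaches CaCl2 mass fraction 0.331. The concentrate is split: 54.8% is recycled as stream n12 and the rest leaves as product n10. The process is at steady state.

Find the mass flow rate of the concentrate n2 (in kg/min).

Overall CaCl2 balance (none leaves overhead): CaCl2 in fresh feed = CaCl2 in product, i.e. 2385×0.139 = (1−0.548)·n2·0.331.
n2 = 331.52/(0.331×0.452) = 2215.8 kg/min.

2216 kg/min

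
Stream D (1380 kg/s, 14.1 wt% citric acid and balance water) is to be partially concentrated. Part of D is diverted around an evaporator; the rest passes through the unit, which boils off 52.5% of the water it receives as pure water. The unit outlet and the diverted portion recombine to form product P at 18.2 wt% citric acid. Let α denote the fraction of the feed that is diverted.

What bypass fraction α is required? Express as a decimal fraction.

All 1380×0.141 = 194.58 kg/s of citric acid reaches P, so P = 194.58/0.182 = 1069.1 kg/s and vapour = 310.88 kg/s.
The evaporator receives (1−α)·1380 of feed at 0.859 water and removes 0.525 of that water:
0.525×0.859×(1−α)×1380 = 310.88
(1−α) = 310.88/622.35 = 0.4995;  α = 0.5005.

0.500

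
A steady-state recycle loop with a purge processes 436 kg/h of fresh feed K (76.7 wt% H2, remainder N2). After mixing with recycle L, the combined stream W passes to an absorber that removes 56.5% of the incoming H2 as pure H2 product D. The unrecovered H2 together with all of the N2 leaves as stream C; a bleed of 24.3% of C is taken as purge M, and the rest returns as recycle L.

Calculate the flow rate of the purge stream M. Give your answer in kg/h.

N2 enters only via K and leaves only via the purge: 436×0.233 = 0.243×(N2 in C), and the absorber passes all N2, so N2 in W = N2 in C = 418.06 kg/h.
H2 in W: m_A = 436×0.767 + (1−0.243)·(1−0.565)·m_A, so m_A = 334.41/0.6707 = 498.6 kg/h.
C = (1−0.565)×498.6 + 418.06 = 634.95 kg/h.
Purge M = 0.243×634.95 = 154.29 kg/h.

154.3 kg/h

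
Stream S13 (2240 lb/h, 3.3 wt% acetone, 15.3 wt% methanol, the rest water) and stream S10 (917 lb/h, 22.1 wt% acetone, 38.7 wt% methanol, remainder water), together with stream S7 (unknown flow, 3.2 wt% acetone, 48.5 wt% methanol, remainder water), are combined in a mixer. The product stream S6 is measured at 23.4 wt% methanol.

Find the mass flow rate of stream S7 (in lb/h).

163.9 lb/h

Let S7 be the unknown flow. Total out = 3157 + S7.
methanol balance: 697.6 + 0.485·S7 = 0.234·(3157 + S7)
(0.485 − 0.234)·S7 = 0.234×3157 − 697.6 = 41.139
S7 = 41.139 / 0.251 = 163.9 lb/h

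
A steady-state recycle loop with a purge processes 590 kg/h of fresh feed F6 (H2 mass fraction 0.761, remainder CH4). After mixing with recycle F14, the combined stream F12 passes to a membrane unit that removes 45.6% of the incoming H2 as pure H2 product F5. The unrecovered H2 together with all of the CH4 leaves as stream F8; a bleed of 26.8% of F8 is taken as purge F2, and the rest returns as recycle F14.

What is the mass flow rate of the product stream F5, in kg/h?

H2 in F12: m_A = 590×0.761 + (1−0.268)·(1−0.456)·m_A, so m_A = 448.99/0.6018 = 746.09 kg/h.
Product F5 = 0.456×746.09 = 340.22 kg/h.

340.2 kg/h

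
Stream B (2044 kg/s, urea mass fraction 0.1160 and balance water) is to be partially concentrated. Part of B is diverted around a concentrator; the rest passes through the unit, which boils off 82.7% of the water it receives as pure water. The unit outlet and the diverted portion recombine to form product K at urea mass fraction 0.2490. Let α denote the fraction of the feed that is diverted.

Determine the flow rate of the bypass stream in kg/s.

550.6 kg/s

All 2044×0.116 = 237.1 kg/s of urea reaches K, so K = 237.1/0.249 = 952.22 kg/s and vapour = 1091.8 kg/s.
The evaporator receives (1−α)·2044 of feed at 0.884 water and removes 0.827 of that water:
0.827×0.884×(1−α)×2044 = 1091.8
(1−α) = 1091.8/1494.3 = 0.7306;  α = 0.2694.
Bypass flow = 0.2694×2044 = 550.6 kg/s.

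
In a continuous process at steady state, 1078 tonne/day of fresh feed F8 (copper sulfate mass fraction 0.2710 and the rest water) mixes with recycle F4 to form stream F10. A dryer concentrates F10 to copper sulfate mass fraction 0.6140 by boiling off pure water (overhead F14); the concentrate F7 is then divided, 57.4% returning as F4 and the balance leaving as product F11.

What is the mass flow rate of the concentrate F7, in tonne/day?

1117 tonne/day

Overall copper sulfate balance (none leaves overhead): copper sulfate in fresh feed = copper sulfate in product, i.e. 1078×0.271 = (1−0.574)·F7·0.614.
F7 = 292.14/(0.614×0.426) = 1116.9 tonne/day.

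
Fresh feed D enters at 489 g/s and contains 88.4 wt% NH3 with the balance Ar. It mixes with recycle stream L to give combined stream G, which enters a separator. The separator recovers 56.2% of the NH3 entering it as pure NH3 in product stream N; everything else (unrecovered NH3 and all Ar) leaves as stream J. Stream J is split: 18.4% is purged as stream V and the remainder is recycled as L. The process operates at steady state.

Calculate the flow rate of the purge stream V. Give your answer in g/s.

110.9 g/s

Ar enters only via D and leaves only via the purge: 489×0.116 = 0.184×(Ar in J), and the separator passes all Ar, so Ar in G = Ar in J = 308.28 g/s.
NH3 in G: m_A = 489×0.884 + (1−0.184)·(1−0.562)·m_A, so m_A = 432.28/0.6426 = 672.71 g/s.
J = (1−0.562)×672.71 + 308.28 = 602.93 g/s.
Purge V = 0.184×602.93 = 110.94 g/s.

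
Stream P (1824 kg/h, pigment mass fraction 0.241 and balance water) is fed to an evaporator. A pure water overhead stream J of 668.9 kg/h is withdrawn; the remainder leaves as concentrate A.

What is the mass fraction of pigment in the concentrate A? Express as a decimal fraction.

0.381

pigment is not removed: 1824×0.241 = 439.58 kg/h of pigment enters A.
Concentrate = 1824 − 668.9 = 1155.1 kg/h.
Mass fraction = 439.58/1155.1 = 0.381.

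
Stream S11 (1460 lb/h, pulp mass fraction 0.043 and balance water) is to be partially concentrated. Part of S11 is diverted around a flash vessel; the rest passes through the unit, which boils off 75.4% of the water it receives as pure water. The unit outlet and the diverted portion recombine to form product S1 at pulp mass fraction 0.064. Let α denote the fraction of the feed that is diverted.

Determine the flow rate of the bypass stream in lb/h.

All 1460×0.043 = 62.78 lb/h of pulp reaches S1, so S1 = 62.78/0.064 = 980.94 lb/h and vapour = 479.06 lb/h.
The evaporator receives (1−α)·1460 of feed at 0.957 water and removes 0.754 of that water:
0.754×0.957×(1−α)×1460 = 479.06
(1−α) = 479.06/1053.5 = 0.4547;  α = 0.5453.
Bypass flow = 0.5453×1460 = 796.09 lb/h.

796.1 lb/h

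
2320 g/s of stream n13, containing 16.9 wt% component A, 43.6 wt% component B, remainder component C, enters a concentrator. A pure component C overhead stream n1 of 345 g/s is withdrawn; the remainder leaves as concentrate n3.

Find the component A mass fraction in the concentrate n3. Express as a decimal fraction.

component A is not removed: 2320×0.169 = 392.08 g/s of component A enters n3.
Concentrate = 2320 − 345 = 1975 g/s.
Mass fraction = 392.08/1975 = 0.199.

0.199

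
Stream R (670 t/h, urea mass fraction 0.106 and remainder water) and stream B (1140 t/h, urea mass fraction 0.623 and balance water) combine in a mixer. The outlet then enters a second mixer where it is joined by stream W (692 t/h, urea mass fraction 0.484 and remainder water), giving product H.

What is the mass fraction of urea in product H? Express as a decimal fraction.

Overall, product flow = 2502 t/h.
urea in = 670×0.106 + 1140×0.623 + 692×0.484 = 1116.2 t/h.
urea fraction in H = 0.446.

0.446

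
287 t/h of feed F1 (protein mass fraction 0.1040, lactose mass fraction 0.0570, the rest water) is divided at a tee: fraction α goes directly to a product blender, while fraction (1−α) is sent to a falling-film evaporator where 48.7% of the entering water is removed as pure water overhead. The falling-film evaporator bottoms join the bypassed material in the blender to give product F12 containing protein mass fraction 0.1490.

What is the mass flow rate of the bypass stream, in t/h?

All 287×0.104 = 29.848 t/h of protein reaches F12, so F12 = 29.848/0.149 = 200.32 t/h and vapour = 86.678 t/h.
The evaporator receives (1−α)·287 of feed at 0.839 water and removes 0.487 of that water:
0.487×0.839×(1−α)×287 = 86.678
(1−α) = 86.678/117.27 = 0.7392;  α = 0.2608.
Bypass flow = 0.2608×287 = 74.863 t/h.

74.86 t/h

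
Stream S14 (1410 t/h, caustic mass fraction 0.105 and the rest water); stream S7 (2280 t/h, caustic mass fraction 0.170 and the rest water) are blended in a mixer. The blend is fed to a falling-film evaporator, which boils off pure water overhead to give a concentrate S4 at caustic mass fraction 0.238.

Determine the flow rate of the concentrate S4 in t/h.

caustic entering = 1410×0.105 + 2280×0.170 = 535.65 t/h.
All caustic reports to S4, so S4 = 535.65/0.238 = 2250.6 t/h.

2251 t/h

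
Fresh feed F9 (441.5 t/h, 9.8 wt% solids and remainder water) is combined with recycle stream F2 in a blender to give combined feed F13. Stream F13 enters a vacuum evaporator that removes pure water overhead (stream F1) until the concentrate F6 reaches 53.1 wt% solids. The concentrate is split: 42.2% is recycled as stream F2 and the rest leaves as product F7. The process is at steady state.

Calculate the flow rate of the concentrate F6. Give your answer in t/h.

141 t/h

Overall solids balance (none leaves overhead): solids in fresh feed = solids in product, i.e. 441.5×0.098 = (1−0.422)·F6·0.531.
F6 = 43.267/(0.531×0.578) = 140.97 t/h.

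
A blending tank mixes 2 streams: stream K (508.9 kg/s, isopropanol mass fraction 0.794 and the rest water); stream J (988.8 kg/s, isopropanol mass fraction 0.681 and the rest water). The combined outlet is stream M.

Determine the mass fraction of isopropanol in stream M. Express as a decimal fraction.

0.719

Total flow out = 508.9 + 988.8 = 1497.7 kg/s.
isopropanol in = 508.9×0.794 + 988.8×0.681 = 1077.4 kg/s.
isopropanol mass fraction in M = 1077.4/1497.7 = 0.719.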